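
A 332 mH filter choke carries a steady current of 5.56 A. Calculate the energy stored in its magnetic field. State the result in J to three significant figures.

U ≈ 5.13 J

Stored magnetic energy: U = ½LI².
U = ½(0.332 H)(5.56 A)² = 5.132 J.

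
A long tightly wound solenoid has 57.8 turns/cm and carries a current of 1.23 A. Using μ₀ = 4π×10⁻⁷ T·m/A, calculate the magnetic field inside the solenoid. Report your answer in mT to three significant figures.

B ≈ 8.93 mT

Inside a long solenoid, B = μ₀nI.
B = (4π×10⁻⁷)(5.780×10^3 m⁻¹)(1.23 A) = 8.934×10^-3 T.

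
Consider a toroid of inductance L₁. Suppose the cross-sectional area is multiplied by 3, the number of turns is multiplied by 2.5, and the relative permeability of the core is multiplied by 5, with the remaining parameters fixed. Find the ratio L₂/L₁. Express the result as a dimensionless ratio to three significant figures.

For a toroid, L ∝ μᵣN²A/R.
L₂/L₁ = (3) × (2.5)^2 × (5) = 93.8.

L₂/L₁ = 93.8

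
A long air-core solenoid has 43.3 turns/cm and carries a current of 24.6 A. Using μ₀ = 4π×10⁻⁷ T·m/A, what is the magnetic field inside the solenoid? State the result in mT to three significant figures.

Inside a long solenoid, B = μ₀nI.
B = (4π×10⁻⁷)(4.330×10^3 m⁻¹)(24.6 A) = 0.1339 T.

B ≈ 134 mT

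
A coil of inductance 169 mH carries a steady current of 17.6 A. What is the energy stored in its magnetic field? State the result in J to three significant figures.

U ≈ 26.2 J

Stored magnetic energy: U = ½LI².
U = ½(0.169 H)(17.6 A)² = 26.17 J.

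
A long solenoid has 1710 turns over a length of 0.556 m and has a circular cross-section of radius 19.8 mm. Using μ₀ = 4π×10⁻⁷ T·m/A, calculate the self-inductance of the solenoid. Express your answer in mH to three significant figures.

A = πr² = π(1.980×10^-2 m)² = 1.232×10^-3 m².
For a long solenoid, L = μ₀N²A/ℓ.
L = (4π×10⁻⁷)(1710)²(1.232×10^-3)/(0.556 m) = 8.140×10^-3 H.

L ≈ 8.14 mH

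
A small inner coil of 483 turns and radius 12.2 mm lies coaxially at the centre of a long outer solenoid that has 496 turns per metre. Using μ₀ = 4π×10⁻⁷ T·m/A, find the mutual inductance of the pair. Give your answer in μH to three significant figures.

The outer solenoid produces a uniform field B₁ = μ₀n₁I₁ across the inner coil,
so the flux linkage is N₂Φ = N₂B₁A₂ = μ₀n₁N₂A₂·I₁, giving M = μ₀n₁N₂A₂.
A₂ = πr² = π(1.220×10^-2 m)² = 4.676×10^-4 m².
M = (4π×10⁻⁷)(496)(483)(4.676×10^-4) = 1.408×10^-4 H.

M ≈ 141 μH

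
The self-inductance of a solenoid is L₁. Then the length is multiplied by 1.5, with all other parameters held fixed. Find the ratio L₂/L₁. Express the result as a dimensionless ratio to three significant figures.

For a solenoid, L ∝ μᵣN²A/ℓ.
L₂/L₁ = (1.5)^-1 = 0.667.

L₂/L₁ = 0.667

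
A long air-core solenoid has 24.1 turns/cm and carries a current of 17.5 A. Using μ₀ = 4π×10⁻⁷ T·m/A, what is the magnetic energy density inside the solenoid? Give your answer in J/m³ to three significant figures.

u ≈ 1120 J/m³

B = μ₀nI = (4π×10⁻⁷)(2.410×10^3)(17.5) = 5.300×10^-2 T.
u = B²/(2μ₀) = (5.300×10^-2)²/(2×4π×10⁻⁷) = 1.118×10^3 J/m³.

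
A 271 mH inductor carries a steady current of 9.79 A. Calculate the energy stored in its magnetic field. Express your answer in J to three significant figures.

U ≈ 13.0 J

Stored magnetic energy: U = ½LI².
U = ½(0.271 H)(9.79 A)² = 12.99 J.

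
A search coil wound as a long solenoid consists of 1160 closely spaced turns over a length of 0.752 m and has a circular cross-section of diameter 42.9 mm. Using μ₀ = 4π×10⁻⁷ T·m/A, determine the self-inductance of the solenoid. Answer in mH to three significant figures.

L ≈ 3.25 mH

A = π(d/2)² = π(2.145×10^-2 m)² = 1.445×10^-3 m².
For a long solenoid, L = μ₀N²A/ℓ.
L = (4π×10⁻⁷)(1160)²(1.445×10^-3)/(0.752 m) = 3.250×10^-3 H.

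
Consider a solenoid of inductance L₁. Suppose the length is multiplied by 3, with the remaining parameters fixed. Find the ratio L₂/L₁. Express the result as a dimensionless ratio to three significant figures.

L₂/L₁ = 0.333

For a solenoid, L ∝ μᵣN²A/ℓ.
L₂/L₁ = (3)^-1 = 0.333.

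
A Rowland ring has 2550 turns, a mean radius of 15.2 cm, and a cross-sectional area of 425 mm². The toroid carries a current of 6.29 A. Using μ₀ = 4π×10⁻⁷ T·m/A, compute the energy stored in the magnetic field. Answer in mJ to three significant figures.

L = μ₀N²A/(2πR) = (4π×10⁻⁷)(2550)²(4.250×10^-4)/(2π×0.152) = 3.636×10^-3 H.
U = ½LI² = ½(3.636×10^-3)(6.29)² = 7.193×10^-2 J.

U ≈ 71.9 mJ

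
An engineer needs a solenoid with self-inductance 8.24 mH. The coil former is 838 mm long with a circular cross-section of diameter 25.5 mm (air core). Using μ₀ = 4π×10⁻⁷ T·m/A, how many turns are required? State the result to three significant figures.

N ≈ 3280 turns

A = π(d/2)² = π(1.275×10^-2 m)² = 5.107×10^-4 m².
From L = μ₀N²A/ℓ, N = √(Lℓ / (μ₀A)).
N = √[(8.240×10^-3)(0.838) / ((4π×10⁻⁷)×5.107×10^-4)] = √(1.076×10^7) ≈ 3280.2.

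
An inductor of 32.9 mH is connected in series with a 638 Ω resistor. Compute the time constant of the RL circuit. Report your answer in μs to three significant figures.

τ = L/R = (3.290×10^-2 H)/(638 Ω) = 5.157×10^-5 s.

τ ≈ 51.6 μs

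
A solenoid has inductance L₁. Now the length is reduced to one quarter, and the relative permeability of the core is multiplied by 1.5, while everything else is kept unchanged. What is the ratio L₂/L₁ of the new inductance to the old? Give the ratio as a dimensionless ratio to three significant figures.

L₂/L₁ = 6.00

For a solenoid, L ∝ μᵣN²A/ℓ.
L₂/L₁ = (0.25)^-1 × (1.5) = 6.00.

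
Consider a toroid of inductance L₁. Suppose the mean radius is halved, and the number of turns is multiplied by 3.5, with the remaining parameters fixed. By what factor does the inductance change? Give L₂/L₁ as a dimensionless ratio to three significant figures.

L₂/L₁ = 24.5

For a toroid, L ∝ μᵣN²A/R.
L₂/L₁ = (0.5)^-1 × (3.5)^2 = 24.5.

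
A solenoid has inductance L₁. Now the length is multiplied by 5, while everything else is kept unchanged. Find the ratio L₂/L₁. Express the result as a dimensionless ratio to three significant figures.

For a solenoid, L ∝ μᵣN²A/ℓ.
L₂/L₁ = (5)^-1 = 0.200.

L₂/L₁ = 0.200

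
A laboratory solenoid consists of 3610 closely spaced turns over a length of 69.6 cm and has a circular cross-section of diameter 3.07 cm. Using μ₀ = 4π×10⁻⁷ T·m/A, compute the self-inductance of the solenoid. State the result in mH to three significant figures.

A = π(d/2)² = π(1.535×10^-2 m)² = 7.402×10^-4 m².
For a long solenoid, L = μ₀N²A/ℓ.
L = (4π×10⁻⁷)(3610)²(7.402×10^-4)/(0.696 m) = 1.742×10^-2 H.

L ≈ 17.4 mH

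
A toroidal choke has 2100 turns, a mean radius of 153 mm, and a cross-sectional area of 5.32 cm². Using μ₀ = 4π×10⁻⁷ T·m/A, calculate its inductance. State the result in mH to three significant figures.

L ≈ 3.07 mH

For a thin toroid, L = μ₀N²A/(2πR).
L = (4π×10⁻⁷)(2100)²(5.320×10^-4) / (2π×0.153 m) = 3.067×10^-3 H.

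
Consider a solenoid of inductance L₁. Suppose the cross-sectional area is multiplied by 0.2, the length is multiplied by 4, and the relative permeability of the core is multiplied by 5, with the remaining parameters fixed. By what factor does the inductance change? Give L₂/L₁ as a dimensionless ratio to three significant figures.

L₂/L₁ = 0.250

For a solenoid, L ∝ μᵣN²A/ℓ.
L₂/L₁ = (0.2) × (4)^-1 × (5) = 0.250.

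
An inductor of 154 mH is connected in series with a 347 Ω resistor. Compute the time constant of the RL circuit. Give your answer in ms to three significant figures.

τ ≈ 0.444 ms

τ = L/R = (0.154 H)/(347 Ω) = 4.438×10^-4 s.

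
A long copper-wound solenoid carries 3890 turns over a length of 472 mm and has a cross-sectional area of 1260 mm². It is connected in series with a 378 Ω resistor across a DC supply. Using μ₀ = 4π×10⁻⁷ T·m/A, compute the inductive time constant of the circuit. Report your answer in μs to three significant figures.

τ ≈ 134 μs

A = 1260 mm² = 1.260×10^-3 m².
L = μ₀N²A/ℓ = (4π×10⁻⁷)(3890)²(1.260×10^-3)/(0.472) = 5.076×10^-2 H.
τ = L/R = (5.076×10^-2)/(378) = 1.343×10^-4 s.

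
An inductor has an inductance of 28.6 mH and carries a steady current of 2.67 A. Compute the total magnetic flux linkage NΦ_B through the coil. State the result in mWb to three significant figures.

From L = NΦ_B/I, the flux linkage is NΦ_B = LI.
NΦ_B = (2.860×10^-2 H)(2.67 A) = 7.636×10^-2 Wb.

NΦ_B ≈ 76.4 mWb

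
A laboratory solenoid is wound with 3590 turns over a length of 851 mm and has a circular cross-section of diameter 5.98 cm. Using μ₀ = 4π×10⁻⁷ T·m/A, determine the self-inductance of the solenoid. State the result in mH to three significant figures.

L ≈ 53.5 mH

A = π(d/2)² = π(2.990×10^-2 m)² = 2.809×10^-3 m².
For a long solenoid, L = μ₀N²A/ℓ.
L = (4π×10⁻⁷)(3590)²(2.809×10^-3)/(0.851 m) = 5.345×10^-2 H.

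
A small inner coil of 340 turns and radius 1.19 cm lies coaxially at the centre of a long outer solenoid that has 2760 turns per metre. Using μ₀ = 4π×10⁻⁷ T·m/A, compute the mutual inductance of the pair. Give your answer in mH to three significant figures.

The outer solenoid produces a uniform field B₁ = μ₀n₁I₁ across the inner coil,
so the flux linkage is N₂Φ = N₂B₁A₂ = μ₀n₁N₂A₂·I₁, giving M = μ₀n₁N₂A₂.
A₂ = πr² = π(1.190×10^-2 m)² = 4.449×10^-4 m².
M = (4π×10⁻⁷)(2760)(340)(4.449×10^-4) = 5.246×10^-4 H.

M ≈ 0.525 mH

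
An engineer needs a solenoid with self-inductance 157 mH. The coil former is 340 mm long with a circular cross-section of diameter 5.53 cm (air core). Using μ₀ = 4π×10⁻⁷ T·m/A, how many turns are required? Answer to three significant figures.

A = π(d/2)² = π(2.765×10^-2 m)² = 2.402×10^-3 m².
From L = μ₀N²A/ℓ, N = √(Lℓ / (μ₀A)).
N = √[(0.157)(0.34) / ((4π×10⁻⁷)×2.402×10^-3)] = √(1.769×10^7) ≈ 4205.5.

N ≈ 4210 turns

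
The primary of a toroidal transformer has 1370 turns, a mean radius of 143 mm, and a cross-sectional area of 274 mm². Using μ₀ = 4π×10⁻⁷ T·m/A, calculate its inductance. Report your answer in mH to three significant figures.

For a thin toroid, L = μ₀N²A/(2πR).
L = (4π×10⁻⁷)(1370)²(2.740×10^-4) / (2π×0.143 m) = 7.193×10^-4 H.

L ≈ 0.719 mH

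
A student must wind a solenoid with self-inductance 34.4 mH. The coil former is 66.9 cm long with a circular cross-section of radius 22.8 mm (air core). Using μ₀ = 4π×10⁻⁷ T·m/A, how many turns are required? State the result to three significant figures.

N ≈ 3350 turns

A = πr² = π(2.280×10^-2 m)² = 1.633×10^-3 m².
From L = μ₀N²A/ℓ, N = √(Lℓ / (μ₀A)).
N = √[(3.440×10^-2)(0.669) / ((4π×10⁻⁷)×1.633×10^-3)] = √(1.121×10^7) ≈ 3348.7.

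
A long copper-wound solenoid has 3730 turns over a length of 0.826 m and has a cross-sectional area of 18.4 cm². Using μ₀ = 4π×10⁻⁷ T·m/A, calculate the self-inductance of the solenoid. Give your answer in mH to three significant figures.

L ≈ 38.9 mH

A = 18.4 cm² = 1.840×10^-3 m².
For a long solenoid, L = μ₀N²A/ℓ.
L = (4π×10⁻⁷)(3730)²(1.840×10^-3)/(0.826 m) = 3.8946×10^-2 H.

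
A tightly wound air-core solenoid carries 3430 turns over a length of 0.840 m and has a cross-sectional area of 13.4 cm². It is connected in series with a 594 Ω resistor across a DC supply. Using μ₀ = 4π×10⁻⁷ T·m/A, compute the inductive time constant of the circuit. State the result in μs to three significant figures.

τ ≈ 39.7 μs

A = 13.4 cm² = 1.340×10^-3 m².
L = μ₀N²A/ℓ = (4π×10⁻⁷)(3430)²(1.340×10^-3)/(0.84) = 2.358×10^-2 H.
τ = L/R = (2.358×10^-2)/(594) = 3.970×10^-5 s.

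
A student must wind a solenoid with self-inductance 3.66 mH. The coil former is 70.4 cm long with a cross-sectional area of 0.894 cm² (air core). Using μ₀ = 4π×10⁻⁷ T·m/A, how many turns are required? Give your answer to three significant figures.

N ≈ 4790 turns

A = 0.894 cm² = 8.940×10^-5 m².
From L = μ₀N²A/ℓ, N = √(Lℓ / (μ₀A)).
N = √[(3.660×10^-3)(0.704) / ((4π×10⁻⁷)×8.940×10^-5)] = √(2.294×10^7) ≈ 4789.1.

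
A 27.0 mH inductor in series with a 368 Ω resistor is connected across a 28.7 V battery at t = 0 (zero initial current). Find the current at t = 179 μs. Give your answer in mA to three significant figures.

I ≈ 71.2 mA

τ = L/R = 2.700×10^-2/368 = 7.337×10^-5 s; final current I_∞ = ε/R = 28.7/368 = 7.799×10^-2 A.
I(t) = I_∞(1 − e^(−t/τ)) with t/τ = 2.440.
I = (7.799×10^-2)(1 − e^(−2.440)) = 7.119×10^-2 A.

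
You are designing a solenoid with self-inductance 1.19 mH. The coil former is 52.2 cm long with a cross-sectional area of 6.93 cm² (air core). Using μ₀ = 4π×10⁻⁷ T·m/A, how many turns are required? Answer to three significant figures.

A = 6.93 cm² = 6.930×10^-4 m².
From L = μ₀N²A/ℓ, N = √(Lℓ / (μ₀A)).
N = √[(1.190×10^-3)(0.522) / ((4π×10⁻⁷)×6.930×10^-4)] = √(7.133×10^5) ≈ 844.6.

N ≈ 845 turns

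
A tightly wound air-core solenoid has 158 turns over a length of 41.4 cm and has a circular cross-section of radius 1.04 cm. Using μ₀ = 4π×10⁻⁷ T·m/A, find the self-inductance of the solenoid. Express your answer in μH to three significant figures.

A = πr² = π(1.040×10^-2 m)² = 3.398×10^-4 m².
For a long solenoid, L = μ₀N²A/ℓ.
L = (4π×10⁻⁷)(158)²(3.398×10^-4)/(0.414 m) = 2.5748×10^-5 H.

L ≈ 25.7 μH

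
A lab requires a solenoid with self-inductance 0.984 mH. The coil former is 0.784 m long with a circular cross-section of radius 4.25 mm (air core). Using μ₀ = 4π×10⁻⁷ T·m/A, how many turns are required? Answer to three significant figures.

N ≈ 3290 turns

A = πr² = π(4.250×10^-3 m)² = 5.6745×10^-5 m².
From L = μ₀N²A/ℓ, N = √(Lℓ / (μ₀A)).
N = √[(9.840×10^-4)(0.784) / ((4π×10⁻⁷)×5.6745×10^-5)] = √(1.082×10^7) ≈ 3289.2.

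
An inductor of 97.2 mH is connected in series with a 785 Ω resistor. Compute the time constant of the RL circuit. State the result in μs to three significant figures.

τ = L/R = (9.720×10^-2 H)/(785 Ω) = 1.238×10^-4 s.

τ ≈ 124 μs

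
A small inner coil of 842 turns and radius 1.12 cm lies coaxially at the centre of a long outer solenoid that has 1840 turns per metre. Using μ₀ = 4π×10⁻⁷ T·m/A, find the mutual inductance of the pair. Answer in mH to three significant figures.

M ≈ 0.767 mH

The outer solenoid produces a uniform field B₁ = μ₀n₁I₁ across the inner coil,
so the flux linkage is N₂Φ = N₂B₁A₂ = μ₀n₁N₂A₂·I₁, giving M = μ₀n₁N₂A₂.
A₂ = πr² = π(1.120×10^-2 m)² = 3.941×10^-4 m².
M = (4π×10⁻⁷)(1840)(842)(3.941×10^-4) = 7.672×10^-4 H.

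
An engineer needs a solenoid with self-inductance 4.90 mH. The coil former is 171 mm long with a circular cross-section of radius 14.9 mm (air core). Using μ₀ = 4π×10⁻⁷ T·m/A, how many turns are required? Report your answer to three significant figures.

A = πr² = π(1.490×10^-2 m)² = 6.9746×10^-4 m².
From L = μ₀N²A/ℓ, N = √(Lℓ / (μ₀A)).
N = √[(4.900×10^-3)(0.171) / ((4π×10⁻⁷)×6.9746×10^-4)] = √(9.560×10^5) ≈ 977.8.

N ≈ 978 turns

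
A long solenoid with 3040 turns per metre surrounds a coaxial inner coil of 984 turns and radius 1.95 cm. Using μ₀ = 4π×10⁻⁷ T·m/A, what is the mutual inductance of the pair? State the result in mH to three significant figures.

The outer solenoid produces a uniform field B₁ = μ₀n₁I₁ across the inner coil,
so the flux linkage is N₂Φ = N₂B₁A₂ = μ₀n₁N₂A₂·I₁, giving M = μ₀n₁N₂A₂.
A₂ = πr² = π(1.950×10^-2 m)² = 1.1946×10^-3 m².
M = (4π×10⁻⁷)(3040)(984)(1.1946×10^-3) = 4.491×10^-3 H.

M ≈ 4.49 mH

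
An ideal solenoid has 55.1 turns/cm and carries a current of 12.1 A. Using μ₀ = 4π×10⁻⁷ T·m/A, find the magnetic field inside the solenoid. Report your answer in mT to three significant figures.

B ≈ 83.8 mT

Inside a long solenoid, B = μ₀nI.
B = (4π×10⁻⁷)(5.510×10^3 m⁻¹)(12.1 A) = 8.378×10^-2 T.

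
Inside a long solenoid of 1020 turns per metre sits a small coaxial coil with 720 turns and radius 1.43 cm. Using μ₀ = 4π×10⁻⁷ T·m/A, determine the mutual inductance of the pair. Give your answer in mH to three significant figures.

The outer solenoid produces a uniform field B₁ = μ₀n₁I₁ across the inner coil,
so the flux linkage is N₂Φ = N₂B₁A₂ = μ₀n₁N₂A₂·I₁, giving M = μ₀n₁N₂A₂.
A₂ = πr² = π(1.430×10^-2 m)² = 6.424×10^-4 m².
M = (4π×10⁻⁷)(1020)(720)(6.424×10^-4) = 5.929×10^-4 H.

M ≈ 0.593 mH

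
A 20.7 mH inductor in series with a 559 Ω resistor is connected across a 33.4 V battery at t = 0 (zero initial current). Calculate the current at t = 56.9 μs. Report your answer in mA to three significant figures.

τ = L/R = 2.070×10^-2/559 = 3.703×10^-5 s; final current I_∞ = ε/R = 33.4/559 = 5.97496×10^-2 A.
I(t) = I_∞(1 − e^(−t/τ)) with t/τ = 1.537.
I = (5.97496×10^-2)(1 − e^(−1.537)) = 4.690×10^-2 A.

I ≈ 46.9 mA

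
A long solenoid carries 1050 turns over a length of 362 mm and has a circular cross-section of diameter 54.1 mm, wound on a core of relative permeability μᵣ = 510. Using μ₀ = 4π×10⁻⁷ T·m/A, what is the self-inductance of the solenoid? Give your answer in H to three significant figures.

A = π(d/2)² = π(2.705×10^-2 m)² = 2.299×10^-3 m².
For a long solenoid, L = μ₀μᵣN²A/ℓ.
L = (4π×10⁻⁷)(510)(1050)²(2.299×10^-3)/(0.362 m) = 4.487 H.

L ≈ 4.49 H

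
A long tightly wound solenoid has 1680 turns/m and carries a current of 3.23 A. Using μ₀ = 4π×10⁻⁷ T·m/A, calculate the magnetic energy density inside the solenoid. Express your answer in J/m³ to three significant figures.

u ≈ 18.5 J/m³

B = μ₀nI = (4π×10⁻⁷)(1.680×10^3)(3.23) = 6.819×10^-3 T.
u = B²/(2μ₀) = (6.819×10^-3)²/(2×4π×10⁻⁷) = 18.5 J/m³.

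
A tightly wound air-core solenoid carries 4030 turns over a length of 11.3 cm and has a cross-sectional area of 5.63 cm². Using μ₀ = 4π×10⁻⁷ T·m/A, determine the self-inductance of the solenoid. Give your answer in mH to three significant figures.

L ≈ 102 mH

A = 5.63 cm² = 5.630×10^-4 m².
For a long solenoid, L = μ₀N²A/ℓ.
L = (4π×10⁻⁷)(4030)²(5.630×10^-4)/(0.113 m) = 0.1017 H.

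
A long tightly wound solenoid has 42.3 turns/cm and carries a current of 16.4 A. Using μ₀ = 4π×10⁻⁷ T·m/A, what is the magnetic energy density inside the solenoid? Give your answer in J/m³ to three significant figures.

B = μ₀nI = (4π×10⁻⁷)(4.230×10^3)(16.4) = 8.718×10^-2 T.
u = B²/(2μ₀) = (8.718×10^-2)²/(2×4π×10⁻⁷) = 3.024×10^3 J/m³.

u ≈ 3020 J/m³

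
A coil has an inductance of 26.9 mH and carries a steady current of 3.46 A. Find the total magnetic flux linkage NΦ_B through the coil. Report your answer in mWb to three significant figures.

NΦ_B ≈ 93.1 mWb

From L = NΦ_B/I, the flux linkage is NΦ_B = LI.
NΦ_B = (2.690×10^-2 H)(3.46 A) = 9.307×10^-2 Wb.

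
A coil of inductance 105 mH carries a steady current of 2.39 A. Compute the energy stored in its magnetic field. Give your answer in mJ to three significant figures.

U ≈ 300 mJ

Stored magnetic energy: U = ½LI².
U = ½(0.105 H)(2.39 A)² = 0.2999 J.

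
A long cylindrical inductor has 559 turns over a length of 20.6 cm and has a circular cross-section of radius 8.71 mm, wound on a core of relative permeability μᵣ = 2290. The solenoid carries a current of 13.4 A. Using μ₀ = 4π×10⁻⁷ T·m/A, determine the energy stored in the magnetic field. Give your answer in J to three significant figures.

A = πr² = π(8.710×10^-3 m)² = 2.383×10^-4 m².
L = μ₀μᵣN²A/ℓ = (4π×10⁻⁷)(2290)(559)²(2.383×10^-4)/(0.206) = 1.04 H.
U = ½LI² = ½(1.04)(13.4)² = 93.4 J.

U ≈ 93.4 J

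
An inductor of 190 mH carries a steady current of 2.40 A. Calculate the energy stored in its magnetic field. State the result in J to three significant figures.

Stored magnetic energy: U = ½LI².
U = ½(0.19 H)(2.40 A)² = 0.5472 J.

U ≈ 0.547 J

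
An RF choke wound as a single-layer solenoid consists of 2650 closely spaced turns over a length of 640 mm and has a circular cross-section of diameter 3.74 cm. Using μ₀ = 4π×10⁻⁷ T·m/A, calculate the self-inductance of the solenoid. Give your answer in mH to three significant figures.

A = π(d/2)² = π(1.870×10^-2 m)² = 1.099×10^-3 m².
For a long solenoid, L = μ₀N²A/ℓ.
L = (4π×10⁻⁷)(2650)²(1.099×10^-3)/(0.64 m) = 1.5148×10^-2 H.

L ≈ 15.1 mH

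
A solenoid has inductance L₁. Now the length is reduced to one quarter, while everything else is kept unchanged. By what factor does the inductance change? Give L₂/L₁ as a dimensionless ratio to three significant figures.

For a solenoid, L ∝ μᵣN²A/ℓ.
L₂/L₁ = (0.25)^-1 = 4.00.

L₂/L₁ = 4.00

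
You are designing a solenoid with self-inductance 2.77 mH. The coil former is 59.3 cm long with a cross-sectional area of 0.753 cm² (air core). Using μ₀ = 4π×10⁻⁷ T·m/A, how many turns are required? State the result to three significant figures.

A = 0.753 cm² = 7.530×10^-5 m².
From L = μ₀N²A/ℓ, N = √(Lℓ / (μ₀A)).
N = √[(2.770×10^-3)(0.593) / ((4π×10⁻⁷)×7.530×10^-5)] = √(1.736×10^7) ≈ 4166.4.

N ≈ 4170 turns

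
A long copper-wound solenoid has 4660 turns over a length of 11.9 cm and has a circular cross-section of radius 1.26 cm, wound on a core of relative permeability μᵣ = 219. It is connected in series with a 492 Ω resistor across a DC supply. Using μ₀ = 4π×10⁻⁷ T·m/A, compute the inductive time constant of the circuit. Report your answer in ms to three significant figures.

A = πr² = π(1.260×10^-2 m)² = 4.988×10^-4 m².
L = μ₀μᵣN²A/ℓ = (4π×10⁻⁷)(219)(4660)²(4.988×10^-4)/(0.119) = 25.048 H.
τ = L/R = (25.048)/(492) = 5.091×10^-2 s.

τ ≈ 50.9 ms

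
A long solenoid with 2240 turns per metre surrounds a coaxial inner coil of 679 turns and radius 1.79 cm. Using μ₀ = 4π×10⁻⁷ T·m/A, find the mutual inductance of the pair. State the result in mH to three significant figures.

M ≈ 1.92 mH

The outer solenoid produces a uniform field B₁ = μ₀n₁I₁ across the inner coil,
so the flux linkage is N₂Φ = N₂B₁A₂ = μ₀n₁N₂A₂·I₁, giving M = μ₀n₁N₂A₂.
A₂ = πr² = π(1.790×10^-2 m)² = 1.007×10^-3 m².
M = (4π×10⁻⁷)(2240)(679)(1.007×10^-3) = 1.924×10^-3 H.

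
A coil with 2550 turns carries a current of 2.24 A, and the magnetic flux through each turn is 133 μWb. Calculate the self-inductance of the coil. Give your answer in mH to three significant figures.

Self-inductance is defined by L = NΦ_B/I (flux linkage over current).
L = (2550)(1.330×10^-4 Wb)/(2.24 A) = 0.1514 H.

L ≈ 151 mH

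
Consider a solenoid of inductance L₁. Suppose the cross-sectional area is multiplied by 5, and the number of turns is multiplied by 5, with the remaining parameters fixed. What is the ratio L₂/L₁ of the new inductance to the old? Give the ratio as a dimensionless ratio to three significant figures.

For a solenoid, L ∝ μᵣN²A/ℓ.
L₂/L₁ = (5) × (5)^2 = 125.

L₂/L₁ = 125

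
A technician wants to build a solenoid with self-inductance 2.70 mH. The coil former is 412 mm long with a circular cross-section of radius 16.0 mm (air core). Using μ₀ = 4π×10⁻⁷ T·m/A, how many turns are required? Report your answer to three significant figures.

A = πr² = π(1.600×10^-2 m)² = 8.042×10^-4 m².
From L = μ₀N²A/ℓ, N = √(Lℓ / (μ₀A)).
N = √[(2.700×10^-3)(0.412) / ((4π×10⁻⁷)×8.042×10^-4)] = √(1.101×10^6) ≈ 1049.1.

N ≈ 1050 turns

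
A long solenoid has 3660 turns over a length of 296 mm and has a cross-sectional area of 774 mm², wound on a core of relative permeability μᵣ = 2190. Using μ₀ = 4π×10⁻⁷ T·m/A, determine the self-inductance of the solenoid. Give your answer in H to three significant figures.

A = 774 mm² = 7.740×10^-4 m².
For a long solenoid, L = μ₀μᵣN²A/ℓ.
L = (4π×10⁻⁷)(2190)(3660)²(7.740×10^-4)/(0.296 m) = 96.4 H.

L ≈ 96.4 H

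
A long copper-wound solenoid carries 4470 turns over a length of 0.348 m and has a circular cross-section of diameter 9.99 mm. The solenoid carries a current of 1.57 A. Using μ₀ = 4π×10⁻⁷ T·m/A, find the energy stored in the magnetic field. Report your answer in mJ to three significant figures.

A = π(d/2)² = π(4.995×10^-3 m)² = 7.838×10^-5 m².
L = μ₀N²A/ℓ = (4π×10⁻⁷)(4470)²(7.838×10^-5)/(0.348) = 5.655×10^-3 H.
U = ½LI² = ½(5.655×10^-3)(1.57)² = 6.970×10^-3 J.

U ≈ 6.97 mJ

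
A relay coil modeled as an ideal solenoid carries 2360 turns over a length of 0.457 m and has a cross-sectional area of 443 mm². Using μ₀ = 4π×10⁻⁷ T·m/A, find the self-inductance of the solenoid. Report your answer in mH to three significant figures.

A = 443 mm² = 4.430×10^-4 m².
For a long solenoid, L = μ₀N²A/ℓ.
L = (4π×10⁻⁷)(2360)²(4.430×10^-4)/(0.457 m) = 6.7846×10^-3 H.

L ≈ 6.78 mH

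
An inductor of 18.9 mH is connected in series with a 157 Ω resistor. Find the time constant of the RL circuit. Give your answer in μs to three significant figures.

τ ≈ 120 μs

τ = L/R = (1.890×10^-2 H)/(157 Ω) = 1.204×10^-4 s.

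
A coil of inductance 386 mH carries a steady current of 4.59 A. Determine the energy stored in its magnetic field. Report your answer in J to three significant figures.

U ≈ 4.07 J

Stored magnetic energy: U = ½LI².
U = ½(0.386 H)(4.59 A)² = 4.066 J.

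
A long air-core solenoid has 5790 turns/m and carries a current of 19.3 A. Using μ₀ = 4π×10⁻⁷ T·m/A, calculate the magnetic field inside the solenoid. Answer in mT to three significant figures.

B ≈ 140 mT

Inside a long solenoid, B = μ₀nI.
B = (4π×10⁻⁷)(5.790×10^3 m⁻¹)(19.3 A) = 0.1404 T.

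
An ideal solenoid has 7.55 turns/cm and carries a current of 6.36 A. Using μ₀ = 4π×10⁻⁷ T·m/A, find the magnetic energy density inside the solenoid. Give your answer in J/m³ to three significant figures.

u ≈ 14.5 J/m³

B = μ₀nI = (4π×10⁻⁷)(755)(6.36) = 6.034×10^-3 T.
u = B²/(2μ₀) = (6.034×10^-3)²/(2×4π×10⁻⁷) = 14.49 J/m³.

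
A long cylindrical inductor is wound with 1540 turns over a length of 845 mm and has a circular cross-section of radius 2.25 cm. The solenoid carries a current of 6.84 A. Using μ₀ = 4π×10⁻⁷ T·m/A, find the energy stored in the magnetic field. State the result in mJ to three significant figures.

U ≈ 131 mJ

A = πr² = π(2.250×10^-2 m)² = 1.590×10^-3 m².
L = μ₀N²A/ℓ = (4π×10⁻⁷)(1540)²(1.590×10^-3)/(0.845) = 5.609×10^-3 H.
U = ½LI² = ½(5.609×10^-3)(6.84)² = 0.1312 J.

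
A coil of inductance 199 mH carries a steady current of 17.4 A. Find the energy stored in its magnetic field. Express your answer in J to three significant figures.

Stored magnetic energy: U = ½LI².
U = ½(0.199 H)(17.4 A)² = 30.12 J.

U ≈ 30.1 J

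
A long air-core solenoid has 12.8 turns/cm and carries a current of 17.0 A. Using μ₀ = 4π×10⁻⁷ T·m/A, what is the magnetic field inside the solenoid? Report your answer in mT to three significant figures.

B ≈ 27.3 mT

Inside a long solenoid, B = μ₀nI.
B = (4π×10⁻⁷)(1.280×10^3 m⁻¹)(17.0 A) = 2.734×10^-2 T.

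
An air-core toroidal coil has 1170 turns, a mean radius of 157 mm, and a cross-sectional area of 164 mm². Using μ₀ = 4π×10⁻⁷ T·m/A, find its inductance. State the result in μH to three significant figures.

For a thin toroid, L = μ₀N²A/(2πR).
L = (4π×10⁻⁷)(1170)²(1.640×10^-4) / (2π×0.157 m) = 2.860×10^-4 H.

L ≈ 286 μH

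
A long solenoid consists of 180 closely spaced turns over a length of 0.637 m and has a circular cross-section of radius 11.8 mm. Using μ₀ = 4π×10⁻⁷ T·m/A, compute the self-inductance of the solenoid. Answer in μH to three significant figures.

A = πr² = π(1.180×10^-2 m)² = 4.374×10^-4 m².
For a long solenoid, L = μ₀N²A/ℓ.
L = (4π×10⁻⁷)(180)²(4.374×10^-4)/(0.637 m) = 2.796×10^-5 H.

L ≈ 28.0 μH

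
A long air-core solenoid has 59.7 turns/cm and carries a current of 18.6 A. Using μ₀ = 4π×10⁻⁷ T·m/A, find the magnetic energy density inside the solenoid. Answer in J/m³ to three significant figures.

B = μ₀nI = (4π×10⁻⁷)(5.970×10^3)(18.6) = 0.1395 T.
u = B²/(2μ₀) = (0.1395)²/(2×4π×10⁻⁷) = 7.747×10^3 J/m³.

u ≈ 7750 J/m³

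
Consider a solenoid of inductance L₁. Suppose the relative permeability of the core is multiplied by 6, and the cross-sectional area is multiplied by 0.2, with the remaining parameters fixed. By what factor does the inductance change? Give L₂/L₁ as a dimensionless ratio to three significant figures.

L₂/L₁ = 1.20

For a solenoid, L ∝ μᵣN²A/ℓ.
L₂/L₁ = (6) × (0.2) = 1.20.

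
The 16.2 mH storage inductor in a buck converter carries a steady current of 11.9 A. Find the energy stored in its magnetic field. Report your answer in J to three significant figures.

Stored magnetic energy: U = ½LI².
U = ½(1.620×10^-2 H)(11.9 A)² = 1.147 J.

U ≈ 1.15 J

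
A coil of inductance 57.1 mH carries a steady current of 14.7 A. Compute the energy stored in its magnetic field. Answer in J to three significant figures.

U ≈ 6.17 J

Stored magnetic energy: U = ½LI².
U = ½(5.710×10^-2 H)(14.7 A)² = 6.169 J.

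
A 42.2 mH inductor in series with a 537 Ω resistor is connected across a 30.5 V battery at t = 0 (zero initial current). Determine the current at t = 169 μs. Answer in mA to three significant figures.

I ≈ 50.2 mA

τ = L/R = 4.220×10^-2/537 = 7.858×10^-5 s; final current I_∞ = ε/R = 30.5/537 = 5.680×10^-2 A.
I(t) = I_∞(1 − e^(−t/τ)) with t/τ = 2.151.
I = (5.680×10^-2)(1 − e^(−2.151)) = 5.018×10^-2 A.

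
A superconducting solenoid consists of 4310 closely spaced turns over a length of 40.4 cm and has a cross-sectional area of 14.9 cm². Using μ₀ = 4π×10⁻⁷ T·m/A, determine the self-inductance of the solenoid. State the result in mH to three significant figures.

L ≈ 86.1 mH

A = 14.9 cm² = 1.490×10^-3 m².
For a long solenoid, L = μ₀N²A/ℓ.
L = (4π×10⁻⁷)(4310)²(1.490×10^-3)/(0.404 m) = 8.609×10^-2 H.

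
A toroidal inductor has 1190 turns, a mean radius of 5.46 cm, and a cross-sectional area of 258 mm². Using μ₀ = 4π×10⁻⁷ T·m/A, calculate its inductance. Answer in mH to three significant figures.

L ≈ 1.34 mH

For a thin toroid, L = μ₀N²A/(2πR).
L = (4π×10⁻⁷)(1190)²(2.580×10^-4) / (2π×5.460×10^-2 m) = 1.338×10^-3 H.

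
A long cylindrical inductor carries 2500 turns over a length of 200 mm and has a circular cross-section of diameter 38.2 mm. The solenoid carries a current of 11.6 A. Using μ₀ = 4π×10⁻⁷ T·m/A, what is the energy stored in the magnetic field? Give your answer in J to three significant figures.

A = π(d/2)² = π(1.910×10^-2 m)² = 1.146×10^-3 m².
L = μ₀N²A/ℓ = (4π×10⁻⁷)(2500)²(1.146×10^-3)/(0.2) = 4.501×10^-2 H.
U = ½LI² = ½(4.501×10^-2)(11.6)² = 3.028 J.

U ≈ 3.03 J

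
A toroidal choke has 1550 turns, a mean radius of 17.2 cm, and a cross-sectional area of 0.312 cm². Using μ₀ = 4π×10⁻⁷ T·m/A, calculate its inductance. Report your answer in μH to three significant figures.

L ≈ 87.2 μH

For a thin toroid, L = μ₀N²A/(2πR).
L = (4π×10⁻⁷)(1550)²(3.120×10^-5) / (2π×0.172 m) = 8.716×10^-5 H.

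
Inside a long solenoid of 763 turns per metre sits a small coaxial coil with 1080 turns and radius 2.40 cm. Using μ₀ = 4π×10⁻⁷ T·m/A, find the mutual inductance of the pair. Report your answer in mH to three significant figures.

M ≈ 1.87 mH

The outer solenoid produces a uniform field B₁ = μ₀n₁I₁ across the inner coil,
so the flux linkage is N₂Φ = N₂B₁A₂ = μ₀n₁N₂A₂·I₁, giving M = μ₀n₁N₂A₂.
A₂ = πr² = π(2.400×10^-2 m)² = 1.810×10^-3 m².
M = (4π×10⁻⁷)(763)(1080)(1.810×10^-3) = 1.874×10^-3 H.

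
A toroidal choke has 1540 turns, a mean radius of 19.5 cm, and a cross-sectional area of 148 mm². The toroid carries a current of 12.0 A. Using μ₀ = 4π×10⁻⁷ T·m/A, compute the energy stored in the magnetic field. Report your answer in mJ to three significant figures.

L = μ₀N²A/(2πR) = (4π×10⁻⁷)(1540)²(1.480×10^-4)/(2π×0.195) = 3.600×10^-4 H.
U = ½LI² = ½(3.600×10^-4)(12.0)² = 2.592×10^-2 J.

U ≈ 25.9 mJ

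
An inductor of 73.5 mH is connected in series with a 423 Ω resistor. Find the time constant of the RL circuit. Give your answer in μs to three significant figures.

τ ≈ 174 μs

τ = L/R = (7.350×10^-2 H)/(423 Ω) = 1.738×10^-4 s.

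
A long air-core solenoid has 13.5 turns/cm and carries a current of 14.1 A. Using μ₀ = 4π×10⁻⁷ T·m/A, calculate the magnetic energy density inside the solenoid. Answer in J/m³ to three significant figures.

u ≈ 228 J/m³

B = μ₀nI = (4π×10⁻⁷)(1.350×10^3)(14.1) = 2.392×10^-2 T.
u = B²/(2μ₀) = (2.392×10^-2)²/(2×4π×10⁻⁷) = 227.7 J/m³.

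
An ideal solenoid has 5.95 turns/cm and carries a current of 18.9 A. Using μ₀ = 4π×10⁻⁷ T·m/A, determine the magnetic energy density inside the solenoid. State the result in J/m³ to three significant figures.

B = μ₀nI = (4π×10⁻⁷)(595)(18.9) = 1.413×10^-2 T.
u = B²/(2μ₀) = (1.413×10^-2)²/(2×4π×10⁻⁷) = 79.46 J/m³.

u ≈ 79.5 J/m³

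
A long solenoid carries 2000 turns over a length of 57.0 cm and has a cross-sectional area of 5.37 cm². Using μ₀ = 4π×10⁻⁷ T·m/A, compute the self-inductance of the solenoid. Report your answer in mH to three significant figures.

A = 5.37 cm² = 5.370×10^-4 m².
For a long solenoid, L = μ₀N²A/ℓ.
L = (4π×10⁻⁷)(2000)²(5.370×10^-4)/(0.57 m) = 4.736×10^-3 H.

L ≈ 4.74 mH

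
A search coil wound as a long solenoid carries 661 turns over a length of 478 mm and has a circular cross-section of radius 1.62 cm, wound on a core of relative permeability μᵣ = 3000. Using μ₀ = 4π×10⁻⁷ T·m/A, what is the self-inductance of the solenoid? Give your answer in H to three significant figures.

L ≈ 2.84 H

A = πr² = π(1.620×10^-2 m)² = 8.2448×10^-4 m².
For a long solenoid, L = μ₀μᵣN²A/ℓ.
L = (4π×10⁻⁷)(3000)(661)²(8.2448×10^-4)/(0.478 m) = 2.841 H.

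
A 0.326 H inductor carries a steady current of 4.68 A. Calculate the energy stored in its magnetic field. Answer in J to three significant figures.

Stored magnetic energy: U = ½LI².
U = ½(0.326 H)(4.68 A)² = 3.57 J.

U ≈ 3.57 J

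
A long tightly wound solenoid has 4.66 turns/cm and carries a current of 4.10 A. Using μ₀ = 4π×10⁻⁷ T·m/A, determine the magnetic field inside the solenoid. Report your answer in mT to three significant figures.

Inside a long solenoid, B = μ₀nI.
B = (4π×10⁻⁷)(466 m⁻¹)(4.10 A) = 2.401×10^-3 T.

B ≈ 2.40 mT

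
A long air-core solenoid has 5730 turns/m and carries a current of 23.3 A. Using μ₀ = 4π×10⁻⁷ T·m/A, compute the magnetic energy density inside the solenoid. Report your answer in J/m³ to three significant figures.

u ≈ 11200 J/m³

B = μ₀nI = (4π×10⁻⁷)(5.730×10^3)(23.3) = 0.1678 T.
u = B²/(2μ₀) = (0.1678)²/(2×4π×10⁻⁷) = 1.120×10^4 J/m³.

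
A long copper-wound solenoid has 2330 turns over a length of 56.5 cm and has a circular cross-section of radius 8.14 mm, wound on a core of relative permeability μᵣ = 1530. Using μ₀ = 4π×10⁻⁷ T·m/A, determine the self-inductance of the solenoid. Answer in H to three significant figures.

A = πr² = π(8.140×10^-3 m)² = 2.082×10^-4 m².
For a long solenoid, L = μ₀μᵣN²A/ℓ.
L = (4π×10⁻⁷)(1530)(2330)²(2.082×10^-4)/(0.565 m) = 3.846 H.

L ≈ 3.85 H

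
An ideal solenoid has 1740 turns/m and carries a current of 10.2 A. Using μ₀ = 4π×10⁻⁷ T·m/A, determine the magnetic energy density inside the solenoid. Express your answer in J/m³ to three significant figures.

B = μ₀nI = (4π×10⁻⁷)(1.740×10^3)(10.2) = 2.230×10^-2 T.
u = B²/(2μ₀) = (2.230×10^-2)²/(2×4π×10⁻⁷) = 197.9 J/m³.

u ≈ 198 J/m³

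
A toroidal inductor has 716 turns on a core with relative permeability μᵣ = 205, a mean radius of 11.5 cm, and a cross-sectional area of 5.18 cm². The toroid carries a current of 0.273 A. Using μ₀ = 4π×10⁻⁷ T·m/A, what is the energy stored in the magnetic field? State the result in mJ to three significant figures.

L = μ₀μᵣN²A/(2πR) = (4π×10⁻⁷)(205)(716)²(5.180×10^-4)/(2π×0.115) = 9.468×10^-2 H.
U = ½LI² = ½(9.468×10^-2)(0.273)² = 3.528×10^-3 J.

U ≈ 3.53 mJ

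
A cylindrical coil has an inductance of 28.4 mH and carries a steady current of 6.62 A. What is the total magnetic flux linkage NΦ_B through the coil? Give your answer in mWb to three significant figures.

NΦ_B ≈ 188 mWb

From L = NΦ_B/I, the flux linkage is NΦ_B = LI.
NΦ_B = (2.840×10^-2 H)(6.62 A) = 0.188 Wb.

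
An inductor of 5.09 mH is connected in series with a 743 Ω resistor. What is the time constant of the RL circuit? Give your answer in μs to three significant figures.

τ = L/R = (5.090×10^-3 H)/(743 Ω) = 6.851×10^-6 s.

τ ≈ 6.85 μs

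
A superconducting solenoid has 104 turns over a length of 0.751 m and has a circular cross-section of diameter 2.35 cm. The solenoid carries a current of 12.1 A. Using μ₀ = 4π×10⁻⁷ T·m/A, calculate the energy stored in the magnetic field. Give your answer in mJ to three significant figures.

U ≈ 0.575 mJ

A = π(d/2)² = π(1.175×10^-2 m)² = 4.337×10^-4 m².
L = μ₀N²A/ℓ = (4π×10⁻⁷)(104)²(4.337×10^-4)/(0.751) = 7.850×10^-6 H.
U = ½LI² = ½(7.850×10^-6)(12.1)² = 5.746×10^-4 J.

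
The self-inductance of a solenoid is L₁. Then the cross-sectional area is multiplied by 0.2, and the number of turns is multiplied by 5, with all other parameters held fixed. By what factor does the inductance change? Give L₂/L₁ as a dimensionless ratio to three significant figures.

For a solenoid, L ∝ μᵣN²A/ℓ.
L₂/L₁ = (0.2) × (5)^2 = 5.00.

L₂/L₁ = 5.00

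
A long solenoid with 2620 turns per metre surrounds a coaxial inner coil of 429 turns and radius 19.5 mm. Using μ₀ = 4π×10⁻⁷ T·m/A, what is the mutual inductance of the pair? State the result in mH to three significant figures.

The outer solenoid produces a uniform field B₁ = μ₀n₁I₁ across the inner coil,
so the flux linkage is N₂Φ = N₂B₁A₂ = μ₀n₁N₂A₂·I₁, giving M = μ₀n₁N₂A₂.
A₂ = πr² = π(1.950×10^-2 m)² = 1.1946×10^-3 m².
M = (4π×10⁻⁷)(2620)(429)(1.1946×10^-3) = 1.687×10^-3 H.

M ≈ 1.69 mH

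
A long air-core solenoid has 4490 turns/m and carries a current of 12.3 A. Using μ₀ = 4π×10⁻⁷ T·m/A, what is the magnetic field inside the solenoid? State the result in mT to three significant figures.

Inside a long solenoid, B = μ₀nI.
B = (4π×10⁻⁷)(4.490×10^3 m⁻¹)(12.3 A) = 6.940×10^-2 T.

B ≈ 69.4 mT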